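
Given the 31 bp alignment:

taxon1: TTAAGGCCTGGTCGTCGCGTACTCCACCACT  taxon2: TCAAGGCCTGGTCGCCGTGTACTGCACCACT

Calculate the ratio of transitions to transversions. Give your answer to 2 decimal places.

Transitions are A↔G and C↔T; transversions are all other mismatches.
Transitions: 3. Transversions: 1.
R = 3/1 = 3.00.

3.00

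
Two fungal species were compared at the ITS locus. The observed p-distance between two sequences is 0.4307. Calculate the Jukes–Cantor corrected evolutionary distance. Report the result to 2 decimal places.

0.64

d = −(3/4) ln(1 − 4p/3) = −0.75 ln(1 − 0.574267) = −0.75 ln(0.425733)
  = −0.75 × (-0.853943) = 0.640457 substitutions/site.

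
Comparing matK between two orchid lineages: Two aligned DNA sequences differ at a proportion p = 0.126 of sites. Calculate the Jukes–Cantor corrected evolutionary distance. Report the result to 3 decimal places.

d = −(3/4) ln(1 − 4p/3) = −0.75 ln(1 − 0.168) = −0.75 ln(0.832)
  = −0.75 × (-0.183923) = 0.137942 substitutions/site.

0.138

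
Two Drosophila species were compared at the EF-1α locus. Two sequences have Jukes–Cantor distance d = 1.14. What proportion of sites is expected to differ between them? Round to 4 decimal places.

0.5860

p = (3/4)(1 − e^(−4d/3)) = 0.75 × (1 − e^(-1.52)) = 0.75 × (1 − 0.218712) = 0.585966.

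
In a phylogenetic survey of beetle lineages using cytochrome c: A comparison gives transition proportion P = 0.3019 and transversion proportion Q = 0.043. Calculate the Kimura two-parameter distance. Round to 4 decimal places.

Under the Kimura two-parameter model, d = −½ ln(1 − 2P − Q) − ¼ ln(1 − 2Q).
1 − 2P − Q = 0.3532, giving −½ ln(0.3532) = 0.520360.
1 − 2Q = 0.914, giving −¼ ln(0.914) = 0.022481.
d = 0.520360 + 0.022481 = 0.542841.

0.5428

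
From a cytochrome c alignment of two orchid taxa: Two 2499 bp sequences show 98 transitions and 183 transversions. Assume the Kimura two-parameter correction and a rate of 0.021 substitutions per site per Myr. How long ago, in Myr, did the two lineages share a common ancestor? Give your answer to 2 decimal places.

P = 98/2499 ≈ 0.039216 and Q = 183/2499 ≈ 0.073229.
Under the Kimura two-parameter model, d = −½ ln(1 − 2P − Q) − ¼ ln(1 − 2Q).
1 − 2P − Q = 0.848339, giving −½ ln(0.848339) = 0.082237.
1 − 2Q = 0.853542, giving −¼ ln(0.853542) = 0.039590.
d = 0.082237 + 0.039590 = 0.121827.
Under a molecular clock d = 2μt, so t = d/(2μ) = 0.121827 / (2 × 0.021) = 2.90 Myr.

2.90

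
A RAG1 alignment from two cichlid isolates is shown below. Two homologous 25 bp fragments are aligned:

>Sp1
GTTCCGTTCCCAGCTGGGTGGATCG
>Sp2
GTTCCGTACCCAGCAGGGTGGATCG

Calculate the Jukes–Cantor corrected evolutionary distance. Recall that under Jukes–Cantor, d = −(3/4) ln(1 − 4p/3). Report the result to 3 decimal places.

0.085

The sequences differ at 2 of 25 sites (8, 15), so p = 2/25 = 0.08.
d = −(3/4) ln(1 − 4p/3) = −0.75 ln(1 − 0.106667) = −0.75 ln(0.893333)
  = −0.75 × (-0.112796) = 0.084597 substitutions/site.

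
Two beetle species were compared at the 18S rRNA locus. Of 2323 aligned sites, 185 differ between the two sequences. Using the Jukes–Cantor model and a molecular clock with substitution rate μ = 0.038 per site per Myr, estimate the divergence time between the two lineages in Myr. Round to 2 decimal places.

1.11

p = 185/2323 ≈ 0.079638.
d = −(3/4) ln(1 − 4p/3) = −0.75 ln(1 − 0.106184) = −0.75 ln(0.893816)
  = −0.75 × (-0.112255) = 0.084191 substitutions/site.
Under a molecular clock d = 2μt, so t = d/(2μ) = 0.084191 / (2 × 0.038) = 1.11 Myr.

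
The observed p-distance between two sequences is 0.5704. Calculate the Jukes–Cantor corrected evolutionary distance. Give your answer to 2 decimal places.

d = −(3/4) ln(1 − 4p/3) = −0.75 ln(1 − 0.760533) = −0.75 ln(0.239467)
  = −0.75 × (-1.429340) = 1.072005 substitutions/site.

1.07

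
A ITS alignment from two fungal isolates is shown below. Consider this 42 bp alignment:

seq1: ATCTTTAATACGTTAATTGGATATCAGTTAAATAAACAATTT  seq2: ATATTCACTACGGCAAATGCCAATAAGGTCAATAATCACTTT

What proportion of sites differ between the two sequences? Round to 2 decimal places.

The sequences differ at 14 of 42 positions.
p = 14/42 = 0.333333… ≈ 0.33 (to 2 d.p.).

0.33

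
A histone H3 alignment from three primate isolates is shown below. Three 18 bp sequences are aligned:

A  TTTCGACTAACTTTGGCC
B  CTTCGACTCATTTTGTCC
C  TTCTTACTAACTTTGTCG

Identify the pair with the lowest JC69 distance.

A–B: 4/18 differ, p = 0.222, d = 0.264.
A–C: 5/18 differ, p = 0.278, d = 0.347.
B–C: 7/18 differ, p = 0.389, d = 0.548.
The smallest distance is between A and B.

A and B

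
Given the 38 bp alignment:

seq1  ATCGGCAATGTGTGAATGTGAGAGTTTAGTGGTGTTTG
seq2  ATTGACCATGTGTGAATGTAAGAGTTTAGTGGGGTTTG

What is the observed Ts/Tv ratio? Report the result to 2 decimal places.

1.50

Transitions are A↔G and C↔T; transversions are all other mismatches.
Transitions: 3. Transversions: 2.
R = 3/2 = 1.50.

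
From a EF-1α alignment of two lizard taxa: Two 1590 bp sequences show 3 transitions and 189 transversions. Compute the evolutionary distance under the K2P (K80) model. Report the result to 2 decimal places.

P = 3/1590 ≈ 0.001887 and Q = 189/1590 ≈ 0.118868.
Under the Kimura two-parameter model, d = −½ ln(1 − 2P − Q) − ¼ ln(1 − 2Q).
1 − 2P − Q = 0.877358, giving −½ ln(0.877358) = 0.065420.
1 − 2Q = 0.762264, giving −¼ ln(0.762264) = 0.067866.
d = 0.065420 + 0.067866 = 0.133286.

0.13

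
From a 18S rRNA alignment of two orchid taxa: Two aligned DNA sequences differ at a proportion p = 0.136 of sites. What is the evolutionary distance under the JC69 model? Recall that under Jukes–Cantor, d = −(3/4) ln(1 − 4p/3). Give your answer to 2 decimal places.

0.15

d = −(3/4) ln(1 − 4p/3) = −0.75 ln(1 − 0.181333) = −0.75 ln(0.818667)
  = −0.75 × (-0.200078) = 0.150059 substitutions/site.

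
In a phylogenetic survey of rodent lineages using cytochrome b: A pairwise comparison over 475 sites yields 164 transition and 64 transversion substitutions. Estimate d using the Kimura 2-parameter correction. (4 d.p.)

0.9507

P = 164/475 ≈ 0.345263 and Q = 64/475 ≈ 0.134737.
Under the Kimura two-parameter model, d = −½ ln(1 − 2P − Q) − ¼ ln(1 − 2Q).
1 − 2P − Q = 0.174737, giving −½ ln(0.174737) = 0.872237.
1 − 2Q = 0.730526, giving −¼ ln(0.730526) = 0.078498.
d = 0.872237 + 0.078498 = 0.950735.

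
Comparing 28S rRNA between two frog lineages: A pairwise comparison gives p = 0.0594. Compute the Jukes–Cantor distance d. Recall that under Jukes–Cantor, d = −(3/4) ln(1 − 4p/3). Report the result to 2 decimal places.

0.06

d = −(3/4) ln(1 − 4p/3) = −0.75 ln(1 − 0.0792) = −0.75 ln(0.9208)
  = −0.75 × (-0.082512) = 0.061884 substitutions/site.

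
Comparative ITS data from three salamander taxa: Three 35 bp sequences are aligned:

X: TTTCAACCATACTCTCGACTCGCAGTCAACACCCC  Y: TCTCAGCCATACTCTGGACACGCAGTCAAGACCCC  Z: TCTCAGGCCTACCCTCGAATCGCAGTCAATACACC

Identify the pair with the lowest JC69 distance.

X and Y

X–Y: 5/35 differ, p = 0.143, d = 0.158.
X–Z: 8/35 differ, p = 0.229, d = 0.273.
Y–Z: 8/35 differ, p = 0.229, d = 0.273.
The smallest distance is between X and Y.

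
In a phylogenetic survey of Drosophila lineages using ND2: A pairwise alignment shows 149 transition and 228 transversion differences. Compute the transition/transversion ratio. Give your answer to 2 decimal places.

R = 149/228 = 0.653508… ≈ 0.65 (to 2 d.p.).

0.65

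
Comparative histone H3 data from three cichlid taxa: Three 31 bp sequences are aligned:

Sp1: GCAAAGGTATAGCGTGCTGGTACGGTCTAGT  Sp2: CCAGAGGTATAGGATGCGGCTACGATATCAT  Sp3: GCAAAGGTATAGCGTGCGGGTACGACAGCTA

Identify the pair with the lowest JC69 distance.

Sp1–Sp2: 10/31 differ, p = 0.323, d = 0.422.
Sp1–Sp3: 8/31 differ, p = 0.258, d = 0.316.
Sp2–Sp3: 9/31 differ, p = 0.290, d = 0.367.
The smallest distance is between Sp1 and Sp3.

Sp1 and Sp3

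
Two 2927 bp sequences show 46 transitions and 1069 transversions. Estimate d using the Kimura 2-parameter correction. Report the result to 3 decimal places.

0.580

P = 46/2927 ≈ 0.015716 and Q = 1069/2927 ≈ 0.36522.
Under the Kimura two-parameter model, d = −½ ln(1 − 2P − Q) − ¼ ln(1 − 2Q).
1 − 2P − Q = 0.603348, giving −½ ln(0.603348) = 0.252631.
1 − 2Q = 0.26956, giving −¼ ln(0.26956) = 0.327741.
d = 0.252631 + 0.327741 = 0.580372.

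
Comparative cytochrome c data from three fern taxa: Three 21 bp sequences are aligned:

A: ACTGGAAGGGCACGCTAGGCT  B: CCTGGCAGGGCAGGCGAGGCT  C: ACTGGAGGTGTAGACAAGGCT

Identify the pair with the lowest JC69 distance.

A–B: 4/21 differ, p = 0.190, d = 0.220.
A–C: 6/21 differ, p = 0.286, d = 0.360.
B–C: 7/21 differ, p = 0.333, d = 0.441.
The smallest distance is between A and B.

A and B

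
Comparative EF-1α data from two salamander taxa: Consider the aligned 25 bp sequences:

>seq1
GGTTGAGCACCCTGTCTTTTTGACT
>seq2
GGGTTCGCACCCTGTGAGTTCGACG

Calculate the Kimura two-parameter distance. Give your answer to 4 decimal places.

0.4284

Of 25 sites, 1 differences are transitions and 7 are transversions, so P = 1/25 = 0.04 and Q = 7/25 = 0.28.
Under the Kimura two-parameter model, d = −½ ln(1 − 2P − Q) − ¼ ln(1 − 2Q).
1 − 2P − Q = 0.64, giving −½ ln(0.64) = 0.223144.
1 − 2Q = 0.44, giving −¼ ln(0.44) = 0.205245.
d = 0.223144 + 0.205245 = 0.428389.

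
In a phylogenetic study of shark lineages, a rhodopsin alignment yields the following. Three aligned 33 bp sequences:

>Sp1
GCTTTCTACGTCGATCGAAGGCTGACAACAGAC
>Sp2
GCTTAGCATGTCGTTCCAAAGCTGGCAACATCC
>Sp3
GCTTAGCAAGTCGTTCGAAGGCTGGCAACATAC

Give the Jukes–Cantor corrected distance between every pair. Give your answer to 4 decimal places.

d(Sp1,Sp2) = 0.3882, d(Sp1,Sp3) = 0.2493, d(Sp2,Sp3) = 0.1322

Sp1–Sp2: 10/33 sites differ → p ≈ 0.30303, d = −0.75 ln(1 − 0.40404) = 0.388186 ≈ 0.3882.
Sp1–Sp3: 7/33 sites differ → p ≈ 0.212121, d = −0.75 ln(1 − 0.282828) = 0.249330 ≈ 0.2493.
Sp2–Sp3: 4/33 sites differ → p ≈ 0.121212, d = −0.75 ln(1 − 0.161616) = 0.132209 ≈ 0.1322.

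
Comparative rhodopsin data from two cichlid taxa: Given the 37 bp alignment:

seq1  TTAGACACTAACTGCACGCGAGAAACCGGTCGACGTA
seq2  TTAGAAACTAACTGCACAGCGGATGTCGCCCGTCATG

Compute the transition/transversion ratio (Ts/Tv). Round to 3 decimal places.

Transitions are A↔G and C↔T; transversions are all other mismatches.
Transitions: 7. Transversions: 6.
R = 7/6 = 1.166666… ≈ 1.167 (to 3 d.p.).

1.167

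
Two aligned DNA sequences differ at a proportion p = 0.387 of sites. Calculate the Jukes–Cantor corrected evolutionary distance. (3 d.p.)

0.544

d = −(3/4) ln(1 − 4p/3) = −0.75 ln(1 − 0.516) = −0.75 ln(0.484)
  = −0.75 × (-0.725670) = 0.544253 substitutions/site.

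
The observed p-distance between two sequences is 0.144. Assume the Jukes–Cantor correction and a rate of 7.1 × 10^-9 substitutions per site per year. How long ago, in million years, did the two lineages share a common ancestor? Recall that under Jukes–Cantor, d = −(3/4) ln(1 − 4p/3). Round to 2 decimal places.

11.26

d = −(3/4) ln(1 − 4p/3) = −0.75 ln(1 − 0.192) = −0.75 ln(0.808)
  = −0.75 × (-0.213193) = 0.159895 substitutions/site.
Under a molecular clock d = 2μt, so t = d/(2μ) = 0.159895 / (2 × 7.1 × 10^-9) = 11.26 million years.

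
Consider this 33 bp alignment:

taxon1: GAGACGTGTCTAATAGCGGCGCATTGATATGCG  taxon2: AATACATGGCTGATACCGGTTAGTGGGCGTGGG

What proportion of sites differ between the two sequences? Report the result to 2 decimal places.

The sequences differ at 15 of 33 positions.
p = 15/33 = 0.454545… ≈ 0.45 (to 2 d.p.).

0.45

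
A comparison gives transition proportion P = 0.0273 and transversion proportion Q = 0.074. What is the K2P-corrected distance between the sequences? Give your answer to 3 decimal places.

0.109

Under the Kimura two-parameter model, d = −½ ln(1 − 2P − Q) − ¼ ln(1 − 2Q).
1 − 2P − Q = 0.8714, giving −½ ln(0.8714) = 0.068827.
1 − 2Q = 0.852, giving −¼ ln(0.852) = 0.040042.
d = 0.068827 + 0.040042 = 0.108869.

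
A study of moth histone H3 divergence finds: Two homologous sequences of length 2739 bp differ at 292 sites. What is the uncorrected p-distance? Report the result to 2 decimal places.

0.11

p = 292/2739 = 0.106608… ≈ 0.11 (to 2 d.p.).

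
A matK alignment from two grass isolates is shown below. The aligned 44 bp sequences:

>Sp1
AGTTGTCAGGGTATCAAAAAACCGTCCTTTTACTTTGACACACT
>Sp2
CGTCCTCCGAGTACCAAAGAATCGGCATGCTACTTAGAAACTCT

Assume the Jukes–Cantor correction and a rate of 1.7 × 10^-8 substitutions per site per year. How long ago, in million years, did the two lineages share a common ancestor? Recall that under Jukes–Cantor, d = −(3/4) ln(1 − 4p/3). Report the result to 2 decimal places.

13.37

The sequences differ at 15 of 44 sites, so p = 15/44 ≈ 0.340909.
d = −(3/4) ln(1 − 4p/3) = −0.75 ln(1 − 0.454545) = −0.75 ln(0.545455)
  = −0.75 × (-0.606135) = 0.454601 substitutions/site.
Under a molecular clock d = 2μt, so t = d/(2μ) = 0.454601 / (2 × 1.7 × 10^-8) = 13.37 million years.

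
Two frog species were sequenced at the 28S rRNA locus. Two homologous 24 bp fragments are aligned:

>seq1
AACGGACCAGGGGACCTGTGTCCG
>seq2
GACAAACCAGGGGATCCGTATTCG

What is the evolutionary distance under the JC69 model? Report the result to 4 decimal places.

0.3694

The sequences differ at 7 of 24 sites (1, 4, 5, 15, 17, 20, 22), so p = 7/24 ≈ 0.291667.
d = −(3/4) ln(1 − 4p/3) = −0.75 ln(1 − 0.388889) = −0.75 ln(0.611111)
  = −0.75 × (-0.492477) = 0.369358 substitutions/site.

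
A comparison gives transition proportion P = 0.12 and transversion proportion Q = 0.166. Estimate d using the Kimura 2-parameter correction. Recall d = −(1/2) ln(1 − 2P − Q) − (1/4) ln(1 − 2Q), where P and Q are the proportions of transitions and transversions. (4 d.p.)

0.3613

Under the Kimura two-parameter model, d = −½ ln(1 − 2P − Q) − ¼ ln(1 − 2Q).
1 − 2P − Q = 0.594, giving −½ ln(0.594) = 0.260438.
1 − 2Q = 0.668, giving −¼ ln(0.668) = 0.100867.
d = 0.260438 + 0.100867 = 0.361305.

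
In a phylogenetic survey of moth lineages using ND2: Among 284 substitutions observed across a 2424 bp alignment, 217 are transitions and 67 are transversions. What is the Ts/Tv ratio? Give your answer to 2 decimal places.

3.24

R = 217/67 = 3.238805… ≈ 3.24 (to 2 d.p.).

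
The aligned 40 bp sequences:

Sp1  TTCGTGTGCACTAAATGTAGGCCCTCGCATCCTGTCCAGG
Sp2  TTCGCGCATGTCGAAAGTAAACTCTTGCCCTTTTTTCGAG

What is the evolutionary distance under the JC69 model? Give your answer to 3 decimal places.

0.903

The sequences differ at 21 of 40 sites, so p = 21/40 = 0.525.
d = −(3/4) ln(1 − 4p/3) = −0.75 ln(1 − 0.7) = −0.75 ln(0.3)
  = −0.75 × (-1.203973) = 0.902980 substitutions/site.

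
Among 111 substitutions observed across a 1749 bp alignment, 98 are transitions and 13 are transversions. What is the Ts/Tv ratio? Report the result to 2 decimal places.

7.54

R = 98/13 = 7.538461… ≈ 7.54 (to 2 d.p.).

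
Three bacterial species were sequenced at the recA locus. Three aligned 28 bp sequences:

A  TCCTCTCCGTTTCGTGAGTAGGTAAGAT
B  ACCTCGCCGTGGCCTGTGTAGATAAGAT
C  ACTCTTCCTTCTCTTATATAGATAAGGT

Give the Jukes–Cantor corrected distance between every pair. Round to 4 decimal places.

d(A,B) = 0.3041, d(A,C) = 0.6355, d(B,C) = 0.5565

A–B: 7/28 sites differ → p = 0.25, d = −0.75 ln(1 − 0.333333) = 0.304098 ≈ 0.3041.
A–C: 12/28 sites differ → p ≈ 0.428571, d = −0.75 ln(1 − 0.571428) = 0.635472 ≈ 0.6355.
B–C: 11/28 sites differ → p ≈ 0.392857, d = −0.75 ln(1 − 0.523809) = 0.556452 ≈ 0.5565.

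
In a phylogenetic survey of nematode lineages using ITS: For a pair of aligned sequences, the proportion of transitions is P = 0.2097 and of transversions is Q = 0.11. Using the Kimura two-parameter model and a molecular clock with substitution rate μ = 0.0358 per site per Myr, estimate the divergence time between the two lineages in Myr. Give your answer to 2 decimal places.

6.13

Under the Kimura two-parameter model, d = −½ ln(1 − 2P − Q) − ¼ ln(1 − 2Q).
1 − 2P − Q = 0.4706, giving −½ ln(0.4706) = 0.376873.
1 − 2Q = 0.78, giving −¼ ln(0.78) = 0.062115.
d = 0.376873 + 0.062115 = 0.438988.
Under a molecular clock d = 2μt, so t = d/(2μ) = 0.438988 / (2 × 0.0358) = 6.13 Myr.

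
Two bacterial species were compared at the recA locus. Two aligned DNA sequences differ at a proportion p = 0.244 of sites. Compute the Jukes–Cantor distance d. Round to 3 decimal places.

d = −(3/4) ln(1 − 4p/3) = −0.75 ln(1 − 0.325333) = −0.75 ln(0.674667)
  = −0.75 × (-0.393536) = 0.295152 substitutions/site.

0.295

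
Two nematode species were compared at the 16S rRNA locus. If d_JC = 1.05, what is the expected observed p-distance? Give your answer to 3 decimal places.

p = (3/4)(1 − e^(−4d/3)) = 0.75 × (1 − e^(-1.4)) = 0.75 × (1 − 0.246597) = 0.565052.

0.565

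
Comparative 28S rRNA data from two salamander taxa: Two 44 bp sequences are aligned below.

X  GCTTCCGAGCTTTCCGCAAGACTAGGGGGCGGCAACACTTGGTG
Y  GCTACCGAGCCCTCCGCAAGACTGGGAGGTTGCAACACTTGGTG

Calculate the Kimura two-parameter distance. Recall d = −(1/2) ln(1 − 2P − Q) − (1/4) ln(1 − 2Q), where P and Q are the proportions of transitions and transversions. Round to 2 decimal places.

0.18

Of 44 sites, 5 differences are transitions and 2 are transversions, so P = 5/44 ≈ 0.113636 and Q = 2/44 ≈ 0.045455.
Under the Kimura two-parameter model, d = −½ ln(1 − 2P − Q) − ¼ ln(1 − 2Q).
1 − 2P − Q = 0.727273, giving −½ ln(0.727273) = 0.159227.
1 − 2Q = 0.90909, giving −¼ ln(0.90909) = 0.023828.
d = 0.159227 + 0.023828 = 0.183055.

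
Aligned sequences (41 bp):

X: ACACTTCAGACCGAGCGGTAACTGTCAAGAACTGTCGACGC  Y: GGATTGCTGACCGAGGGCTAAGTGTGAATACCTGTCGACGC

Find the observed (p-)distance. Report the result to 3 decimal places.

0.268

The sequences differ at 11 of 41 positions.
p = 11/41 = 0.268292… ≈ 0.268 (to 3 d.p.).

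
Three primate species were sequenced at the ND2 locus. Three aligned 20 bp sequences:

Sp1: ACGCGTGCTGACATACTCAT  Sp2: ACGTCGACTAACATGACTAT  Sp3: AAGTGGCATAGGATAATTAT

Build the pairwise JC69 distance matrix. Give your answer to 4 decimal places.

Sp1–Sp2: 9/20 sites differ → p = 0.45, d = −0.75 ln(1 − 0.6) = 0.687218 ≈ 0.6872.
Sp1–Sp3: 10/20 sites differ → p = 0.5, d = −0.75 ln(1 − 0.666667) = 0.823960 ≈ 0.8240.
Sp2–Sp3: 8/20 sites differ → p = 0.4, d = −0.75 ln(1 − 0.533333) = 0.571605 ≈ 0.5716.

d(Sp1,Sp2) = 0.6872, d(Sp1,Sp3) = 0.8240, d(Sp2,Sp3) = 0.5716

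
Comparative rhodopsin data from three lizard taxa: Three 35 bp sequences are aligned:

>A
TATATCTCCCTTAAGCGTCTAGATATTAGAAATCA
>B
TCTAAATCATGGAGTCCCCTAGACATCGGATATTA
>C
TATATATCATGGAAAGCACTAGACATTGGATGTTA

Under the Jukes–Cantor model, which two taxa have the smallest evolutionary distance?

A–B: 16/35 differ, p = 0.457, d = 0.705.
A–C: 14/35 differ, p = 0.400, d = 0.572.
B–C: 8/35 differ, p = 0.229, d = 0.273.
The smallest distance is between B and C.

B and C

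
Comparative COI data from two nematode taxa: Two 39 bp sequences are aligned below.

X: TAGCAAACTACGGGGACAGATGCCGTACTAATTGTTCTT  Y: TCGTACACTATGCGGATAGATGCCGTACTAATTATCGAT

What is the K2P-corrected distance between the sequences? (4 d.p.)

Of 39 sites, 5 differences are transitions and 5 are transversions, so P = 5/39 ≈ 0.128205 and Q = 5/39 ≈ 0.128205.
Under the Kimura two-parameter model, d = −½ ln(1 − 2P − Q) − ¼ ln(1 − 2Q).
1 − 2P − Q = 0.615385, giving −½ ln(0.615385) = 0.242754.
1 − 2Q = 0.74359, giving −¼ ln(0.74359) = 0.074066.
d = 0.242754 + 0.074066 = 0.316820.

0.3168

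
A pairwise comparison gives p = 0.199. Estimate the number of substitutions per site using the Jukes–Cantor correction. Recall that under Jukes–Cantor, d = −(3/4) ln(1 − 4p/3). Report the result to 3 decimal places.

d = −(3/4) ln(1 − 4p/3) = −0.75 ln(1 − 0.265333) = −0.75 ln(0.734667)
  = −0.75 × (-0.308338) = 0.231254 substitutions/site.

0.231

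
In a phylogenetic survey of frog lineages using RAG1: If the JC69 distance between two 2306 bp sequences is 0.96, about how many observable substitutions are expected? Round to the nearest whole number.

Invert JC69: p = (3/4)(1 − e^(−4d/3)) = 0.75 × (1 − e^(-1.28)) = 0.75 × (1 − 0.278037) = 0.541472.
Expected differing sites = pL ≈ 0.541472 × 2306 = 1248.634432 ≈ 1249.

1249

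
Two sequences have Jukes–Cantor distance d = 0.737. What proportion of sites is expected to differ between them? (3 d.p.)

0.469

p = (3/4)(1 − e^(−4d/3)) = 0.75 × (1 − e^(-0.982667)) = 0.75 × (1 − 0.374311) = 0.469267.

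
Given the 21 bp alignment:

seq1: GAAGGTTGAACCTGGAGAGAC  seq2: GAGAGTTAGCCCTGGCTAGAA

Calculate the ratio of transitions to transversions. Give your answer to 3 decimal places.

Transitions are A↔G and C↔T; transversions are all other mismatches.
Transitions: 4. Transversions: 4.
R = 4/4 = 1.000.

1.000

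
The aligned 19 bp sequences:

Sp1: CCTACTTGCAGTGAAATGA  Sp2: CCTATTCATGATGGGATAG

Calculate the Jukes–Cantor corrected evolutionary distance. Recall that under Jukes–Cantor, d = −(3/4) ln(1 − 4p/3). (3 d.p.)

0.907

The sequences differ at 10 of 19 sites (5, 7, 8, 9, 10, 11, 14, 15, 18, 19), so p = 10/19 ≈ 0.526316.
d = −(3/4) ln(1 − 4p/3) = −0.75 ln(1 − 0.701755) = −0.75 ln(0.298245)
  = −0.75 × (-1.209840) = 0.907380 substitutions/site.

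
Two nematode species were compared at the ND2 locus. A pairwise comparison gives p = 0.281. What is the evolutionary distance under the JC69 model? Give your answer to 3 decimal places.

d = −(3/4) ln(1 − 4p/3) = −0.75 ln(1 − 0.374667) = −0.75 ln(0.625333)
  = −0.75 × (-0.469471) = 0.352103 substitutions/site.

0.352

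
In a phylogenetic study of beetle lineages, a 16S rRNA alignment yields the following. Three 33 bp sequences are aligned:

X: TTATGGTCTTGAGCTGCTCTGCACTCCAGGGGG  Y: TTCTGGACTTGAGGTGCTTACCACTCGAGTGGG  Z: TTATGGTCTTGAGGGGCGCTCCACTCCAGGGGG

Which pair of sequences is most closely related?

X and Z

X–Y: 8/33 differ, p = 0.242, d = 0.293.
X–Z: 4/33 differ, p = 0.121, d = 0.132.
Y–Z: 8/33 differ, p = 0.242, d = 0.293.
The smallest distance is between X and Z.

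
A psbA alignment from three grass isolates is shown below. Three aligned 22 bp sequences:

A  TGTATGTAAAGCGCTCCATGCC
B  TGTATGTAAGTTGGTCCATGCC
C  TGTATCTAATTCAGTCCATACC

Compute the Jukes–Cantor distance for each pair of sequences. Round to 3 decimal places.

d(A,B) = 0.208, d(A,C) = 0.339, d(B,C) = 0.271

A–B: 4/22 sites differ → p ≈ 0.181818, d = −0.75 ln(1 − 0.242424) = 0.208224 ≈ 0.208.
A–C: 6/22 sites differ → p ≈ 0.272727, d = −0.75 ln(1 − 0.363636) = 0.338988 ≈ 0.339.
B–C: 5/22 sites differ → p ≈ 0.227273, d = −0.75 ln(1 − 0.303031) = 0.270761 ≈ 0.271.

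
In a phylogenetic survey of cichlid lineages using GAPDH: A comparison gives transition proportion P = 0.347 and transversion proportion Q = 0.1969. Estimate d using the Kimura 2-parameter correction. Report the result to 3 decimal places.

Under the Kimura two-parameter model, d = −½ ln(1 − 2P − Q) − ¼ ln(1 − 2Q).
1 − 2P − Q = 0.1091, giving −½ ln(0.1091) = 1.107745.
1 − 2Q = 0.6062, giving −¼ ln(0.6062) = 0.125136.
d = 1.107745 + 0.125136 = 1.232881.

1.233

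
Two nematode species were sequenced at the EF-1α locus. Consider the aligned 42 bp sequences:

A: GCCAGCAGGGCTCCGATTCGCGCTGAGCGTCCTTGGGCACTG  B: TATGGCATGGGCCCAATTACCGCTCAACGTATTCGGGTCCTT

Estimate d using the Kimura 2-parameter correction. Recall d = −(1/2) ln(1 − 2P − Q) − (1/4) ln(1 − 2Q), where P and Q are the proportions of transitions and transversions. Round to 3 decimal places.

0.644

Of 42 sites, 8 differences are transitions and 10 are transversions, so P = 8/42 ≈ 0.190476 and Q = 10/42 ≈ 0.238095.
Under the Kimura two-parameter model, d = −½ ln(1 − 2P − Q) − ¼ ln(1 − 2Q).
1 − 2P − Q = 0.380953, giving −½ ln(0.380953) = 0.482540.
1 − 2Q = 0.52381, giving −¼ ln(0.52381) = 0.161657.
d = 0.482540 + 0.161657 = 0.644197.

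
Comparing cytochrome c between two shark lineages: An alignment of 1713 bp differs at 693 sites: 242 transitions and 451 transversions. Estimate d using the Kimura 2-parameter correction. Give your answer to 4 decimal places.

0.5816

P = 242/1713 ≈ 0.141273 and Q = 451/1713 ≈ 0.263281.
Under the Kimura two-parameter model, d = −½ ln(1 − 2P − Q) − ¼ ln(1 − 2Q).
1 − 2P − Q = 0.454173, giving −½ ln(0.454173) = 0.394639.
1 − 2Q = 0.473438, giving −¼ ln(0.473438) = 0.186934.
d = 0.394639 + 0.186934 = 0.581573.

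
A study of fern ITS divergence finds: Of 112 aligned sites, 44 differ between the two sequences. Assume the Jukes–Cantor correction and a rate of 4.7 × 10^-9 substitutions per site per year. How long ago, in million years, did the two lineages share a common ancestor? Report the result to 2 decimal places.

59.20

p = 44/112 ≈ 0.392857.
d = −(3/4) ln(1 − 4p/3) = −0.75 ln(1 − 0.523809) = −0.75 ln(0.476191)
  = −0.75 × (-0.741936) = 0.556452 substitutions/site.
Under a molecular clock d = 2μt, so t = d/(2μ) = 0.556452 / (2 × 4.7 × 10^-9) = 59.20 million years.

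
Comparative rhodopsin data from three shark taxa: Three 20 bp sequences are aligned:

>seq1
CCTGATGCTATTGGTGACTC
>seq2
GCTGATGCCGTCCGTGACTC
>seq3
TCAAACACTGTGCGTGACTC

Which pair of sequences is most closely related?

seq1 and seq2

seq1–seq2: 5/20 differ, p = 0.250, d = 0.304.
seq1–seq3: 8/20 differ, p = 0.400, d = 0.572.
seq2–seq3: 7/20 differ, p = 0.350, d = 0.471.
The smallest distance is between seq1 and seq2.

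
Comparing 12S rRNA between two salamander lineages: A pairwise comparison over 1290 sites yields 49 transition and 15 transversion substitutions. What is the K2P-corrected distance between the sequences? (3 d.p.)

0.052

P = 49/1290 ≈ 0.037984 and Q = 15/1290 ≈ 0.011628.
Under the Kimura two-parameter model, d = −½ ln(1 − 2P − Q) − ¼ ln(1 − 2Q).
1 − 2P − Q = 0.912404, giving −½ ln(0.912404) = 0.045836.
1 − 2Q = 0.976744, giving −¼ ln(0.976744) = 0.005883.
d = 0.045836 + 0.005883 = 0.051719.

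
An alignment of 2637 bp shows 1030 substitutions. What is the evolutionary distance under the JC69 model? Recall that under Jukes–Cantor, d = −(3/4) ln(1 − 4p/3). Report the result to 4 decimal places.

p = 1030/2637 ≈ 0.390595.
d = −(3/4) ln(1 − 4p/3) = −0.75 ln(1 − 0.520793) = −0.75 ln(0.479207)
  = −0.75 × (-0.735623) = 0.551717 substitutions/site.

0.5517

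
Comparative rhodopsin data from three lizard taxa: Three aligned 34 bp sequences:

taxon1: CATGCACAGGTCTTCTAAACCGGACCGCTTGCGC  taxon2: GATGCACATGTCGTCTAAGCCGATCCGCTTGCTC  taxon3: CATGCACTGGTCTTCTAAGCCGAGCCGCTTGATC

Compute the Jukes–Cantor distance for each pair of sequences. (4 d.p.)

taxon1–taxon2: 7/34 sites differ → p ≈ 0.205882, d = −0.75 ln(1 − 0.274509) = 0.240680 ≈ 0.2407.
taxon1–taxon3: 6/34 sites differ → p ≈ 0.176471, d = −0.75 ln(1 − 0.235295) = 0.201199 ≈ 0.2012.
taxon2–taxon3: 6/34 sites differ → p ≈ 0.176471, d = −0.75 ln(1 − 0.235295) = 0.201199 ≈ 0.2012.

d(taxon1,taxon2) = 0.2407, d(taxon1,taxon3) = 0.2012, d(taxon2,taxon3) = 0.2012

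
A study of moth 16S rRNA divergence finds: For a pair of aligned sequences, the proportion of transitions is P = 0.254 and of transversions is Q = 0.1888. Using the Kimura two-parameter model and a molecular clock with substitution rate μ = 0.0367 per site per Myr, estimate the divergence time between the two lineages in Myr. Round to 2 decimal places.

9.74

Under the Kimura two-parameter model, d = −½ ln(1 − 2P − Q) − ¼ ln(1 − 2Q).
1 − 2P − Q = 0.3032, giving −½ ln(0.3032) = 0.596681.
1 − 2Q = 0.6224, giving −¼ ln(0.6224) = 0.118543.
d = 0.596681 + 0.118543 = 0.715224.
Under a molecular clock d = 2μt, so t = d/(2μ) = 0.715224 / (2 × 0.0367) = 9.74 Myr.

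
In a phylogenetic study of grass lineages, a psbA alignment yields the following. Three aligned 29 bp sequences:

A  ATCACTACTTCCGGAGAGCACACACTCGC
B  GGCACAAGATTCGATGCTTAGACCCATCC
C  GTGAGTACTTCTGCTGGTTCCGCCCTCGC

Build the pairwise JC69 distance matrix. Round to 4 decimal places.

A–B: 16/29 sites differ → p ≈ 0.551724, d = −0.75 ln(1 − 0.735632) = 0.997810 ≈ 0.9978.
A–C: 12/29 sites differ → p ≈ 0.413793, d = −0.75 ln(1 − 0.551724) = 0.601760 ≈ 0.6018.
B–C: 16/29 sites differ → p ≈ 0.551724, d = −0.75 ln(1 − 0.735632) = 0.997810 ≈ 0.9978.

d(A,B) = 0.9978, d(A,C) = 0.6018, d(B,C) = 0.9978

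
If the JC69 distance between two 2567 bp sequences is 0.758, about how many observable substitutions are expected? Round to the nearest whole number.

1225

Invert JC69: p = (3/4)(1 − e^(−4d/3)) = 0.75 × (1 − e^(-1.010667)) = 0.75 × (1 − 0.363976) = 0.477018.
Expected differing sites = pL ≈ 0.477018 × 2567 = 1224.505206 ≈ 1225.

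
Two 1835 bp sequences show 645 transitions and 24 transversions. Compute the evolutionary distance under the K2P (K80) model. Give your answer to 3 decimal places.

0.636

P = 645/1835 ≈ 0.351499 and Q = 24/1835 ≈ 0.013079.
Under the Kimura two-parameter model, d = −½ ln(1 − 2P − Q) − ¼ ln(1 − 2Q).
1 − 2P − Q = 0.283923, giving −½ ln(0.283923) = 0.629526.
1 − 2Q = 0.973842, giving −¼ ln(0.973842) = 0.006627.
d = 0.629526 + 0.006627 = 0.636153.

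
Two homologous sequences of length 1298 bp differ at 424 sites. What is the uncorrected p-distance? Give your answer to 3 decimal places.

p = 424/1298 = 0.326656… ≈ 0.327 (to 3 d.p.).

0.327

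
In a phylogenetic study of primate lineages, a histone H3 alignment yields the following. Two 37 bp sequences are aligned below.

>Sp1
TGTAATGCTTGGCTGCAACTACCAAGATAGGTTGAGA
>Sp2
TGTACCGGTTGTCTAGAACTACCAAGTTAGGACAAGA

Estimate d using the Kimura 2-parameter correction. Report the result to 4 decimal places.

Of 37 sites, 4 differences are transitions and 6 are transversions, so P = 4/37 ≈ 0.108108 and Q = 6/37 ≈ 0.162162.
Under the Kimura two-parameter model, d = −½ ln(1 − 2P − Q) − ¼ ln(1 − 2Q).
1 − 2P − Q = 0.621622, giving −½ ln(0.621622) = 0.237712.
1 − 2Q = 0.675676, giving −¼ ln(0.675676) = 0.098010.
d = 0.237712 + 0.098010 = 0.335722.

0.3357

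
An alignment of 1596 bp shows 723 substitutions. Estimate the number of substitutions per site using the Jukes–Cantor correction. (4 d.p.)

0.6948

p = 723/1596 ≈ 0.453008.
d = −(3/4) ln(1 − 4p/3) = −0.75 ln(1 − 0.604011) = −0.75 ln(0.395989)
  = −0.75 × (-0.926369) = 0.694777 substitutions/site.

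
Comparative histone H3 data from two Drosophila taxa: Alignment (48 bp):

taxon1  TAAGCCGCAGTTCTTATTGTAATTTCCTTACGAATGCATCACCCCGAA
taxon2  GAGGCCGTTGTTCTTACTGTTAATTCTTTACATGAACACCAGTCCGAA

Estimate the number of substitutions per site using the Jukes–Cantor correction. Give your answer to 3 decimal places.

The sequences differ at 16 of 48 sites, so p = 16/48 ≈ 0.333333.
d = −(3/4) ln(1 − 4p/3) = −0.75 ln(1 − 0.444444) = −0.75 ln(0.555556)
  = −0.75 × (-0.587786) = 0.440840 substitutions/site.

0.441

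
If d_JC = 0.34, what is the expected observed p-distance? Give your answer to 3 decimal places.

0.273

p = (3/4)(1 − e^(−4d/3)) = 0.75 × (1 − e^(-0.453333)) = 0.75 × (1 − 0.635506) = 0.273371.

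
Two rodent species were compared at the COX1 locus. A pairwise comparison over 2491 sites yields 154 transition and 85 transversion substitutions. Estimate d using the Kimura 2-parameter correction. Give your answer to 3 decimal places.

P = 154/2491 ≈ 0.061823 and Q = 85/2491 ≈ 0.034123.
Under the Kimura two-parameter model, d = −½ ln(1 − 2P − Q) − ¼ ln(1 − 2Q).
1 − 2P − Q = 0.842231, giving −½ ln(0.842231) = 0.085850.
1 − 2Q = 0.931754, giving −¼ ln(0.931754) = 0.017672.
d = 0.085850 + 0.017672 = 0.103522.

0.104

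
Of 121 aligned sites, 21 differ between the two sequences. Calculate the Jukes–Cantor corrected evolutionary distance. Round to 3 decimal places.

0.197

p = 21/121 ≈ 0.173554.
d = −(3/4) ln(1 − 4p/3) = −0.75 ln(1 − 0.231405) = −0.75 ln(0.768595)
  = −0.75 × (-0.263191) = 0.197393 substitutions/site.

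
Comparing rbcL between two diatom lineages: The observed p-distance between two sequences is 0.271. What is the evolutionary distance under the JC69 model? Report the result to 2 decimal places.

0.34

d = −(3/4) ln(1 − 4p/3) = −0.75 ln(1 − 0.361333) = −0.75 ln(0.638667)
  = −0.75 × (-0.448372) = 0.336279 substitutions/site.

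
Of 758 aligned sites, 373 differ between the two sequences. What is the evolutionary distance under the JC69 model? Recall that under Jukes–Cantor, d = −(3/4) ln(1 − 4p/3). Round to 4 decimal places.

p = 373/758 ≈ 0.492084.
d = −(3/4) ln(1 − 4p/3) = −0.75 ln(1 − 0.656112) = −0.75 ln(0.343888)
  = −0.75 × (-1.067439) = 0.800579 substitutions/site.

0.8006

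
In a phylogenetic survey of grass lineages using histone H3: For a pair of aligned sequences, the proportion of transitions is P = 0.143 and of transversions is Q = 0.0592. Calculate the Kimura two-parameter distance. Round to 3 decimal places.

Under the Kimura two-parameter model, d = −½ ln(1 − 2P − Q) − ¼ ln(1 − 2Q).
1 − 2P − Q = 0.6548, giving −½ ln(0.6548) = 0.211713.
1 − 2Q = 0.8816, giving −¼ ln(0.8816) = 0.031504.
d = 0.211713 + 0.031504 = 0.243217.

0.243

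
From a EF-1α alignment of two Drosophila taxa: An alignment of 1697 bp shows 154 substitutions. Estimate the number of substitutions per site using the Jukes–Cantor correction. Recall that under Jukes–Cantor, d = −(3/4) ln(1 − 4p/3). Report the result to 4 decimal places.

p = 154/1697 ≈ 0.090748.
d = −(3/4) ln(1 − 4p/3) = −0.75 ln(1 − 0.120997) = −0.75 ln(0.879003)
  = −0.75 × (-0.128967) = 0.096725 substitutions/site.

0.0967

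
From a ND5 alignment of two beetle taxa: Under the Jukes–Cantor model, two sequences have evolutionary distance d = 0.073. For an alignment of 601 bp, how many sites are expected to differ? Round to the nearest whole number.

42

Invert JC69: p = (3/4)(1 − e^(−4d/3)) = 0.75 × (1 − e^(-0.097333)) = 0.75 × (1 − 0.907254) = 0.069560.
Expected differing sites = pL ≈ 0.069560 × 601 = 41.80556 ≈ 42.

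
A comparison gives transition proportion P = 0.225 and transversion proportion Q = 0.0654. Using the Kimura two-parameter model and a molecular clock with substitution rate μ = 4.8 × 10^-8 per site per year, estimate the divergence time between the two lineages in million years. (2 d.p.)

Under the Kimura two-parameter model, d = −½ ln(1 − 2P − Q) − ¼ ln(1 − 2Q).
1 − 2P − Q = 0.4846, giving −½ ln(0.4846) = 0.362216.
1 − 2Q = 0.8692, giving −¼ ln(0.8692) = 0.035046.
d = 0.362216 + 0.035046 = 0.397262.
Under a molecular clock d = 2μt, so t = d/(2μ) = 0.397262 / (2 × 4.8 × 10^-8) = 4.14 million years.

4.14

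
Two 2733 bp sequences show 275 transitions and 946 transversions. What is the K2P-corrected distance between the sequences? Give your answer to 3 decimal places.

P = 275/2733 ≈ 0.100622 and Q = 946/2733 ≈ 0.34614.
Under the Kimura two-parameter model, d = −½ ln(1 − 2P − Q) − ¼ ln(1 − 2Q).
1 − 2P − Q = 0.452616, giving −½ ln(0.452616) = 0.396356.
1 − 2Q = 0.30772, giving −¼ ln(0.30772) = 0.294641.
d = 0.396356 + 0.294641 = 0.690997.

0.691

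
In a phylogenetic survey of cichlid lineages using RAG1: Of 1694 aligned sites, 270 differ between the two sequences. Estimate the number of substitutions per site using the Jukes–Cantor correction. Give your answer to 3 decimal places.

0.179

p = 270/1694 ≈ 0.159386.
d = −(3/4) ln(1 − 4p/3) = −0.75 ln(1 − 0.212515) = −0.75 ln(0.787485)
  = −0.75 × (-0.238911) = 0.179183 substitutions/site.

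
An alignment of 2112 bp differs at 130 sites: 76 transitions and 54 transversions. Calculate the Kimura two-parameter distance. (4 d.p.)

P = 76/2112 ≈ 0.035985 and Q = 54/2112 ≈ 0.025568.
Under the Kimura two-parameter model, d = −½ ln(1 − 2P − Q) − ¼ ln(1 − 2Q).
1 − 2P − Q = 0.902462, giving −½ ln(0.902462) = 0.051314.
1 − 2Q = 0.948864, giving −¼ ln(0.948864) = 0.013122.
d = 0.051314 + 0.013122 = 0.064436.

0.0644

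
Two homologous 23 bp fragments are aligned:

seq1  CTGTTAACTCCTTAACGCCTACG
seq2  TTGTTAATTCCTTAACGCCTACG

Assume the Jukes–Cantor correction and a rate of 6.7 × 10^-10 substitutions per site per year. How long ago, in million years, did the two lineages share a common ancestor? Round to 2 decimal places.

68.97

The sequences differ at 2 of 23 sites (1, 8), so p = 2/23 ≈ 0.086957.
d = −(3/4) ln(1 − 4p/3) = −0.75 ln(1 − 0.115943) = −0.75 ln(0.884057)
  = −0.75 × (-0.123234) = 0.092426 substitutions/site.
Under a molecular clock d = 2μt, so t = d/(2μ) = 0.092426 / (2 × 6.7 × 10^-10) = 68.97 million years.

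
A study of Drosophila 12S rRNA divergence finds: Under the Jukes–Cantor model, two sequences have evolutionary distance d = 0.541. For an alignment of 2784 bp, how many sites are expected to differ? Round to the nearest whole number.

Invert JC69: p = (3/4)(1 − e^(−4d/3)) = 0.75 × (1 − e^(-0.721333)) = 0.75 × (1 − 0.486104) = 0.385422.
Expected differing sites = pL ≈ 0.385422 × 2784 = 1073.014848 ≈ 1073.

1073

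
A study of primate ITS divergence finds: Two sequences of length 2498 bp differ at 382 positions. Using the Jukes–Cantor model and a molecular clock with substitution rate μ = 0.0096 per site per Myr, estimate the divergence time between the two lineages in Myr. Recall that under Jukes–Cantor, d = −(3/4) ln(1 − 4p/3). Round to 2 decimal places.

p = 382/2498 ≈ 0.152922.
d = −(3/4) ln(1 − 4p/3) = −0.75 ln(1 − 0.203896) = −0.75 ln(0.796104)
  = −0.75 × (-0.228025) = 0.171019 substitutions/site.
Under a molecular clock d = 2μt, so t = d/(2μ) = 0.171019 / (2 × 0.0096) = 8.91 Myr.

8.91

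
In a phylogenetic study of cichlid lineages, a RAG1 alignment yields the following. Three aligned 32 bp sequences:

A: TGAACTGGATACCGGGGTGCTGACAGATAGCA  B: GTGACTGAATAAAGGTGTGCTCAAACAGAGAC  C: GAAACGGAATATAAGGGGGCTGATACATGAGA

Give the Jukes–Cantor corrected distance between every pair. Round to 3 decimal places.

d(A,B) = 0.585, d(A,C) = 0.585, d(B,C) = 0.657

A–B: 13/32 sites differ → p = 0.40625, d = −0.75 ln(1 − 0.541667) = 0.585119 ≈ 0.585.
A–C: 13/32 sites differ → p = 0.40625, d = −0.75 ln(1 − 0.541667) = 0.585119 ≈ 0.585.
B–C: 14/32 sites differ → p = 0.4375, d = −0.75 ln(1 − 0.583333) = 0.656601 ≈ 0.657.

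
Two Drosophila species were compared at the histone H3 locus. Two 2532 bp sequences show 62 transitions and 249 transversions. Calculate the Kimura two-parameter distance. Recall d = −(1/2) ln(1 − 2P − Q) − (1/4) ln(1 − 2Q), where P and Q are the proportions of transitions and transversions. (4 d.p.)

0.1344

P = 62/2532 ≈ 0.024487 and Q = 249/2532 ≈ 0.098341.
Under the Kimura two-parameter model, d = −½ ln(1 − 2P − Q) − ¼ ln(1 − 2Q).
1 − 2P − Q = 0.852685, giving −½ ln(0.852685) = 0.079683.
1 − 2Q = 0.803318, giving −¼ ln(0.803318) = 0.054751.
d = 0.079683 + 0.054751 = 0.134434.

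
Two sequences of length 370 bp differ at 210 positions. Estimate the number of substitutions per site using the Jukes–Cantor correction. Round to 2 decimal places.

p = 210/370 ≈ 0.567568.
d = −(3/4) ln(1 − 4p/3) = −0.75 ln(1 − 0.756757) = −0.75 ln(0.243243)
  = −0.75 × (-1.413694) = 1.060271 substitutions/site.

1.06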